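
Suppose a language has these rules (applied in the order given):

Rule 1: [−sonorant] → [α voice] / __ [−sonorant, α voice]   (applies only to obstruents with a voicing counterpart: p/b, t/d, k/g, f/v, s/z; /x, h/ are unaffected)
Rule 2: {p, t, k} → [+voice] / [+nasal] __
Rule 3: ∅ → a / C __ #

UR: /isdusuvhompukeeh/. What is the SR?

Rule 1 (regressive voicing assimilation): /s/ precedes the voiced obstruent /d/, so it voices to [z] by assimilation. /v/ precedes the voiceless obstruent /h/, so it devoices to [f] by assimilation. /isdusuvhompukeeh/ → izdusufhompukeeh.
Rule 2 (post-nasal voicing): /p/ is a voiceless stop immediately after the nasal /m/, so it voices to [b]. /izdusufhompukeeh/ → izdusufhombukeeh.
Rule 3 (final a-epenthesis): the form ends in the consonant /h/, so [a] is inserted word-finally. /izdusufhombukeeh/ → izdusufhombukeeha.

izdusufhombukeeha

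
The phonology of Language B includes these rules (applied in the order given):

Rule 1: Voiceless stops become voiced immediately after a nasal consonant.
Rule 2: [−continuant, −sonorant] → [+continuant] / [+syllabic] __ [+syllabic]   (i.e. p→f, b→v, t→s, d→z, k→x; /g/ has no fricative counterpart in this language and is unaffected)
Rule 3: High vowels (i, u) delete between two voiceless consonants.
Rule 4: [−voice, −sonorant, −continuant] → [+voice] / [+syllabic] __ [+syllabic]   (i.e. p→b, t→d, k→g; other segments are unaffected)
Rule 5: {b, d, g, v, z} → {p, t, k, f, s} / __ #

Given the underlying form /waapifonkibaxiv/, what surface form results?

Rule 1 (post-nasal voicing): /k/ is a voiceless stop immediately after the nasal /n/, so it voices to [g]. /waapifonkibaxiv/ → waapifongibaxiv.
Rule 2 (intervocalic spirantization): /p/ is a stop between vowels /a/ and /i/, so it spirantizes to the fricative [f]. /b/ is a stop between vowels /i/ and /a/, so it spirantizes to the fricative [v]. /waapifongibaxiv/ → waafifongivaxiv.
Rule 3 (high vowel syncope): /i/ is a high vowel flanked by voiceless consonants /f/ and /f/, so it deletes. /waafifongivaxiv/ → waaffongivaxiv.
Rule 4 (intervocalic voicing): no segment meets the environment; /waaffongivaxiv/ is unchanged.
Rule 5 (final devoicing): /v/ is a voiced obstruent in word-final position, so it devoices to [f]. /waaffongivaxiv/ → waaffongivaxif.

waaffongivaxif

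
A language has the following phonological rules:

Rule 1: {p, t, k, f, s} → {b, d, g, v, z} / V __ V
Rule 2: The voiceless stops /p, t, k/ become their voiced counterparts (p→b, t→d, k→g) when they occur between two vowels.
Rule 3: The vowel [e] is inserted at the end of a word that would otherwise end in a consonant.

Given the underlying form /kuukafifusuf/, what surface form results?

kuugavivuzufe

Rule 1 (intervocalic voicing): /k/ is a voiceless obstruent between vowels /u/ and /a/, so it voices to [g]. /f/ is a voiceless obstruent between vowels /a/ and /i/, so it voices to [v]. /f/ is a voiceless obstruent between vowels /i/ and /u/, so it voices to [v]. /s/ is a voiceless obstruent between vowels /u/ and /u/, so it voices to [z]. /kuukafifusuf/ → kuugavivuzuf.
Rule 2 (intervocalic voicing): no segment meets the environment; /kuugavivuzuf/ is unchanged.
Rule 3 (final e-epenthesis): the form ends in the consonant /f/, so [e] is inserted word-finally. /kuugavivuzuf/ → kuugavivuzufe.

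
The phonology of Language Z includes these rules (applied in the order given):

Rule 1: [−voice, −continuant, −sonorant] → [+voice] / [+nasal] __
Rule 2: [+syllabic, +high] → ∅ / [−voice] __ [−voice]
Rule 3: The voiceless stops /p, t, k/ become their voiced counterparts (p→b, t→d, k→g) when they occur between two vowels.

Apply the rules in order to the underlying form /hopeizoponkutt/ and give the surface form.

Rule 1 (post-nasal voicing): /k/ is a voiceless stop immediately after the nasal /n/, so it voices to [g]. /hopeizoponkutt/ → hopeizopongutt.
Rule 2 (high vowel syncope): no segment meets the environment; /hopeizopongutt/ is unchanged.
Rule 3 (intervocalic voicing): /p/ is a voiceless stop between vowels /o/ and /e/, so it voices to [b]. /p/ is a voiceless stop between vowels /o/ and /o/, so it voices to [b]. /hopeizopongutt/ → hobeizobongutt.

hobeizobongutt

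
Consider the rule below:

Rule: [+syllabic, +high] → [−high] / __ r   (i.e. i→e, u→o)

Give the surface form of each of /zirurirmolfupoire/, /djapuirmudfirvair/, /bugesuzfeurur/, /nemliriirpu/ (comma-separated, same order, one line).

zerorermolfupoere, djapuermudfervaer, bugesuzfeoror, nemlerierpu

/zirurirmolfupoire/: /i/ is a high vowel immediately before /r/, so it lowers to [e]. /u/ is a high vowel immediately before /r/, so it lowers to [o]. /i/ is a high vowel immediately before /r/, so it lowers to [e]. /i/ is a high vowel immediately before /r/, so it lowers to [e]. → [zerorermolfupoere].
/djapuirmudfirvair/: /i/ is a high vowel immediately before /r/, so it lowers to [e]. /i/ is a high vowel immediately before /r/, so it lowers to [e]. /i/ is a high vowel immediately before /r/, so it lowers to [e]. → [djapuermudfervaer].
/bugesuzfeurur/: /u/ is a high vowel immediately before /r/, so it lowers to [o]. /u/ is a high vowel immediately before /r/, so it lowers to [o]. → [bugesuzfeoror].
/nemliriirpu/: /i/ is a high vowel immediately before /r/, so it lowers to [e]. /i/ is a high vowel immediately before /r/, so it lowers to [e]. → [nemlerierpu].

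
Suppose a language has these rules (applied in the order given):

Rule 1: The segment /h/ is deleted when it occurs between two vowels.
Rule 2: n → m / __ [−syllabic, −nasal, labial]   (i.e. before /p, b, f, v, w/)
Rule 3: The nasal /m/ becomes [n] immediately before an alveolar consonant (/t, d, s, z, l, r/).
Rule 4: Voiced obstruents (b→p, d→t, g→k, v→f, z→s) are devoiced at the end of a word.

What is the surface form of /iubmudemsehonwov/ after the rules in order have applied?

Rule 1 (intervocalic h-deletion): /h/ occurs between vowels /e/ and /o/, so it deletes. /iubmudemsehonwov/ → iubmudemseonwov.
Rule 2 (nasal place assimilation): /n/ precedes the labial consonant /w/, so it assimilates in place to [m]. /iubmudemseonwov/ → iubmudemseomwov.
Rule 3 (nasal place assimilation): /m/ precedes the alveolar consonant /s/, so it assimilates in place to [n]. /iubmudemseomwov/ → iubmudenseomwov.
Rule 4 (final devoicing): /v/ is a voiced obstruent in word-final position, so it devoices to [f]. /iubmudenseomwov/ → iubmudenseomwof.

iubmudenseomwof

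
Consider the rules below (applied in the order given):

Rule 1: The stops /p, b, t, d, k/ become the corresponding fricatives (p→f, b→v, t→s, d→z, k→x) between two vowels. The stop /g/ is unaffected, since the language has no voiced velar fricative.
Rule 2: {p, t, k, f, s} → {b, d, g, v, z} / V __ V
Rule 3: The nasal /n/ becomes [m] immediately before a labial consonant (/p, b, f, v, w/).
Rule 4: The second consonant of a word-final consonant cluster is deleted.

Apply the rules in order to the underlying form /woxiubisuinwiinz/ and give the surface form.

woxiuvizuimwiin

Rule 1 (intervocalic spirantization): /b/ is a stop between vowels /u/ and /i/, so it spirantizes to the fricative [v]. /woxiubisuinwiinz/ → woxiuvisuinwiinz.
Rule 2 (intervocalic voicing): /s/ is a voiceless obstruent between vowels /i/ and /u/, so it voices to [z]. /woxiuvisuinwiinz/ → woxiuvizuinwiinz.
Rule 3 (nasal place assimilation): /n/ precedes the labial consonant /w/, so it assimilates in place to [m]. /woxiuvizuinwiinz/ → woxiuvizuimwiinz.
Rule 4 (final cluster simplification): /z/ is the second consonant of a word-final cluster /nz/, so it deletes. /woxiuvizuimwiinz/ → woxiuvizuimwiin.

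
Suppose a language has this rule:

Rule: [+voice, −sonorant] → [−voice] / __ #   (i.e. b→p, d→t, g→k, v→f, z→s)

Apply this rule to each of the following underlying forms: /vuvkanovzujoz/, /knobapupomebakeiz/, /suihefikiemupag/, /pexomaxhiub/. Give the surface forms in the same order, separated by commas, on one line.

/vuvkanovzujoz/: /z/ is a voiced obstruent in word-final position, so it devoices to [s]. → [vuvkanovzujos].
/knobapupomebakeiz/: /z/ is a voiced obstruent in word-final position, so it devoices to [s]. → [knobapupomebakeis].
/suihefikiemupag/: /g/ is a voiced obstruent in word-final position, so it devoices to [k]. → [suihefikiemupak].
/pexomaxhiub/: /b/ is a voiced obstruent in word-final position, so it devoices to [p]. → [pexomaxhiup].

vuvkanovzujos, knobapupomebakeis, suihefikiemupak, pexomaxhiup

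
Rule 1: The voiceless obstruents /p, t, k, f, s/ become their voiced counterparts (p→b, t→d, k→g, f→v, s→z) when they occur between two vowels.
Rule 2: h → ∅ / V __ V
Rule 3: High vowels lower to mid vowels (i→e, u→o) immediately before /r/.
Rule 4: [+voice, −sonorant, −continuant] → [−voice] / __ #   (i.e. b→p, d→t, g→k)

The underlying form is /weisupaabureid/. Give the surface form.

Rule 1 (intervocalic voicing): /s/ is a voiceless obstruent between vowels /i/ and /u/, so it voices to [z]. /p/ is a voiceless obstruent between vowels /u/ and /a/, so it voices to [b]. /weisupaabureid/ → weizubaabureid.
Rule 2 (intervocalic h-deletion): no segment meets the environment; /weizubaabureid/ is unchanged.
Rule 3 (pre-rhotic lowering): /u/ is a high vowel immediately before /r/, so it lowers to [o]. /weizubaabureid/ → weizubaaboreid.
Rule 4 (final devoicing): /d/ is a voiced stop in word-final position, so it devoices to [t]. /weizubaaboreid/ → weizubaaboreit.

weizubaaboreit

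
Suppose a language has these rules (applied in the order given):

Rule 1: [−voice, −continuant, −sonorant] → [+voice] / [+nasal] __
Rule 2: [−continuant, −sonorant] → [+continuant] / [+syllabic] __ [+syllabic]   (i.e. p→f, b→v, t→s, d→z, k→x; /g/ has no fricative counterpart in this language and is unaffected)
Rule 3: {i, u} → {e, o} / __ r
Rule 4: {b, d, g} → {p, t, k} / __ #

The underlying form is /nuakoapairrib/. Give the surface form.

nuaxoafaerrip

Rule 1 (post-nasal voicing): no segment meets the environment; /nuakoapairrib/ is unchanged.
Rule 2 (intervocalic spirantization): /k/ is a stop between vowels /a/ and /o/, so it spirantizes to the fricative [x]. /p/ is a stop between vowels /a/ and /a/, so it spirantizes to the fricative [f]. /nuakoapairrib/ → nuaxoafairrib.
Rule 3 (pre-rhotic lowering): /i/ is a high vowel immediately before /r/, so it lowers to [e]. /nuaxoafairrib/ → nuaxoafaerrib.
Rule 4 (final devoicing): /b/ is a voiced stop in word-final position, so it devoices to [p]. /nuaxoafaerrib/ → nuaxoafaerrip.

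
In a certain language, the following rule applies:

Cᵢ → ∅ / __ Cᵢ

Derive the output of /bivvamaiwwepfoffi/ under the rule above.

bivamaiwepfofi

/vv/ is a geminate; the first /v/ deletes.
/ww/ is a geminate; the first /w/ deletes.
/ff/ is a geminate; the first /f/ deletes.
The other instances of /b/, /v/, /m/, /w/, /p/, /f/ do not occur in the required environment and remain unchanged.
Surface form: [bivamaiwepfofi].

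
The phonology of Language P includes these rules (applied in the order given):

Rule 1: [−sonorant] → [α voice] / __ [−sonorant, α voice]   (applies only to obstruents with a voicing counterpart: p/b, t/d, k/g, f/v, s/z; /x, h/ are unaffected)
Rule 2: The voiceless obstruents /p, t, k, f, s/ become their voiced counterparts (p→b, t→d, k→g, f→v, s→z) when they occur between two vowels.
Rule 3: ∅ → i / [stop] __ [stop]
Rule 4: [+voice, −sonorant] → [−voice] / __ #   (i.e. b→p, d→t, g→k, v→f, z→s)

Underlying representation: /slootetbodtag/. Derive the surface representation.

Rule 1 (regressive voicing assimilation): /t/ precedes the voiced obstruent /b/, so it voices to [d] by assimilation. /d/ precedes the voiceless obstruent /t/, so it devoices to [t] by assimilation. /slootetbodtag/ → slootedbottag.
Rule 2 (intervocalic voicing): /t/ is a voiceless obstruent between vowels /o/ and /e/, so it voices to [d]. /slootedbottag/ → sloodedbottag.
Rule 3 (stop-cluster i-epenthesis): /d/ and /b/ form a stop–stop cluster, so [i] is inserted between them. /t/ and /t/ form a stop–stop cluster, so [i] is inserted between them. /sloodedbottag/ → sloodedibotitag.
Rule 4 (final devoicing): /g/ is a voiced obstruent in word-final position, so it devoices to [k]. /sloodedibotitag/ → sloodedibotitak.

sloodedibotitak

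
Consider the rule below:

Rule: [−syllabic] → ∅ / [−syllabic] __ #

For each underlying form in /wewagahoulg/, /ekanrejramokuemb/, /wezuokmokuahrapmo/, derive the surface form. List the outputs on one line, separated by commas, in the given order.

/wewagahoulg/: /g/ is the second consonant of a word-final cluster /lg/, so it deletes. → [wewagahoul].
/ekanrejramokuemb/: /b/ is the second consonant of a word-final cluster /mb/, so it deletes. → [ekanrejramokuem].
/wezuokmokuahrapmo/: the rule's environment is not met; surfaces unchanged as [wezuokmokuahrapmo].

wewagahoul, ekanrejramokuem, wezuokmokuahrapmo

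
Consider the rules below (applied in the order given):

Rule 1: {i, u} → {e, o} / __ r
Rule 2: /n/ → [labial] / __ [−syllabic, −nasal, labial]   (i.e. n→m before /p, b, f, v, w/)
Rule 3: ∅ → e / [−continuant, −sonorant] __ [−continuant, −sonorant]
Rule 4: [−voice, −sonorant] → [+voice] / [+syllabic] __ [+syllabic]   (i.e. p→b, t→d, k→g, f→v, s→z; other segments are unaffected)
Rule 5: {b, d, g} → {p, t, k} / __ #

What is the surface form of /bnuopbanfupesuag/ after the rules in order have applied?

Rule 1 (pre-rhotic lowering): no segment meets the environment; /bnuopbanfupesuag/ is unchanged.
Rule 2 (nasal place assimilation): /n/ precedes the labial consonant /f/, so it assimilates in place to [m]. /bnuopbanfupesuag/ → bnuopbamfupesuag.
Rule 3 (stop-cluster e-epenthesis): /p/ and /b/ form a stop–stop cluster, so [e] is inserted between them. /bnuopbamfupesuag/ → bnuopebamfupesuag.
Rule 4 (intervocalic voicing): /p/ is a voiceless obstruent between vowels /o/ and /e/, so it voices to [b]. /p/ is a voiceless obstruent between vowels /u/ and /e/, so it voices to [b]. /s/ is a voiceless obstruent between vowels /e/ and /u/, so it voices to [z]. /bnuopebamfupesuag/ → bnuobebamfubezuag.
Rule 5 (final devoicing): /g/ is a voiced stop in word-final position, so it devoices to [k]. /bnuobebamfubezuag/ → bnuobebamfubezuak.

bnuobebamfubezuak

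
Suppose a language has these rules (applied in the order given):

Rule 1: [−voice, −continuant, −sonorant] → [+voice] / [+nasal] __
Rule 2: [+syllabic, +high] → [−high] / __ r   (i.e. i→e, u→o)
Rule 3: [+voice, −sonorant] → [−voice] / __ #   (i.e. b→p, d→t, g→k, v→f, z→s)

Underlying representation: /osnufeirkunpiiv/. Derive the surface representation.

Rule 1 (post-nasal voicing): /p/ is a voiceless stop immediately after the nasal /n/, so it voices to [b]. /osnufeirkunpiiv/ → osnufeirkunbiiv.
Rule 2 (pre-rhotic lowering): /i/ is a high vowel immediately before /r/, so it lowers to [e]. /osnufeirkunbiiv/ → osnufeerkunbiiv.
Rule 3 (final devoicing): /v/ is a voiced obstruent in word-final position, so it devoices to [f]. /osnufeerkunbiiv/ → osnufeerkunbiif.

osnufeerkunbiif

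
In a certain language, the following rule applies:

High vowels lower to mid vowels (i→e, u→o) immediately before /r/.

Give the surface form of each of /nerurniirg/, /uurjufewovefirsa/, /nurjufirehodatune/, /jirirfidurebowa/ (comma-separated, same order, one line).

/nerurniirg/: /u/ is a high vowel immediately before /r/, so it lowers to [o]. /i/ is a high vowel immediately before /r/, so it lowers to [e]. → [nerornierg].
/uurjufewovefirsa/: /u/ is a high vowel immediately before /r/, so it lowers to [o]. /i/ is a high vowel immediately before /r/, so it lowers to [e]. → [uorjufewovefersa].
/nurjufirehodatune/: /u/ is a high vowel immediately before /r/, so it lowers to [o]. /i/ is a high vowel immediately before /r/, so it lowers to [e]. → [norjuferehodatune].
/jirirfidurebowa/: /i/ is a high vowel immediately before /r/, so it lowers to [e]. /i/ is a high vowel immediately before /r/, so it lowers to [e]. /u/ is a high vowel immediately before /r/, so it lowers to [o]. → [jererfidorebowa].

nerornierg, uorjufewovefersa, norjuferehodatune, jererfidorebowa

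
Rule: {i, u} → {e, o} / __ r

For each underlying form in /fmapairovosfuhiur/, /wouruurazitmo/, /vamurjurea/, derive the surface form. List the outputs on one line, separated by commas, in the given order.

/fmapairovosfuhiur/: /i/ is a high vowel immediately before /r/, so it lowers to [e]. /u/ is a high vowel immediately before /r/, so it lowers to [o]. → [fmapaerovosfuhior].
/wouruurazitmo/: /u/ is a high vowel immediately before /r/, so it lowers to [o]. /u/ is a high vowel immediately before /r/, so it lowers to [o]. → [wooruorazitmo].
/vamurjurea/: /u/ is a high vowel immediately before /r/, so it lowers to [o]. /u/ is a high vowel immediately before /r/, so it lowers to [o]. → [vamorjorea].

fmapaerovosfuhior, wooruorazitmo, vamorjorea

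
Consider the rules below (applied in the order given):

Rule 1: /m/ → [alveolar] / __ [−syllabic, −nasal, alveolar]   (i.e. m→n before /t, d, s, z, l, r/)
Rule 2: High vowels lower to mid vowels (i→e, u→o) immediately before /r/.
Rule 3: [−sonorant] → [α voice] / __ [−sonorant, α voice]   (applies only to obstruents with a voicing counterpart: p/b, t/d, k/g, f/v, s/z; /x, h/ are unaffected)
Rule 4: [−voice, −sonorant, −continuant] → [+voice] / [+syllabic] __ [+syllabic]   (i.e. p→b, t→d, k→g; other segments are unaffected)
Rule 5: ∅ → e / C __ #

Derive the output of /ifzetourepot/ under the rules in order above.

Rule 1 (nasal place assimilation): no segment meets the environment; /ifzetourepot/ is unchanged.
Rule 2 (pre-rhotic lowering): /u/ is a high vowel immediately before /r/, so it lowers to [o]. /ifzetourepot/ → ifzetoorepot.
Rule 3 (regressive voicing assimilation): /f/ precedes the voiced obstruent /z/, so it voices to [v] by assimilation. /ifzetoorepot/ → ivzetoorepot.
Rule 4 (intervocalic voicing): /t/ is a voiceless stop between vowels /e/ and /o/, so it voices to [d]. /p/ is a voiceless stop between vowels /e/ and /o/, so it voices to [b]. /ivzetoorepot/ → ivzedoorebot.
Rule 5 (final e-epenthesis): the form ends in the consonant /t/, so [e] is inserted word-finally. /ivzedoorebot/ → ivzedoorebote.

ivzedoorebote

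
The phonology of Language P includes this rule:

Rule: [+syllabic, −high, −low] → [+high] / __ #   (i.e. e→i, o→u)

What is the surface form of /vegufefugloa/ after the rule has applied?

No segment of /vegufefugloa/ meets the structural description of the rule, so the form surfaces unchanged.

vegufefugloa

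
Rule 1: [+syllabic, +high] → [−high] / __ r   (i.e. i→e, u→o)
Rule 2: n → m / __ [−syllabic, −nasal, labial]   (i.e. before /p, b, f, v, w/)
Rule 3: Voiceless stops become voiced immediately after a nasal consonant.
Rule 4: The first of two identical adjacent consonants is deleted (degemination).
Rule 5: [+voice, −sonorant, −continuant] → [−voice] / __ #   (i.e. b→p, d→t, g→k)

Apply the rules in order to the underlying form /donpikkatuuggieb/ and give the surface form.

dombikatuugiep

Rule 1 (pre-rhotic lowering): no segment meets the environment; /donpikkatuuggieb/ is unchanged.
Rule 2 (nasal place assimilation): /n/ precedes the labial consonant /p/, so it assimilates in place to [m]. /donpikkatuuggieb/ → dompikkatuuggieb.
Rule 3 (post-nasal voicing): /p/ is a voiceless stop immediately after the nasal /m/, so it voices to [b]. /dompikkatuuggieb/ → dombikkatuuggieb.
Rule 4 (degemination): /kk/ is a geminate; the first /k/ deletes. /gg/ is a geminate; the first /g/ deletes. /dombikkatuuggieb/ → dombikatuugieb.
Rule 5 (final devoicing): /b/ is a voiced stop in word-final position, so it devoices to [p]. /dombikatuugieb/ → dombikatuugiep.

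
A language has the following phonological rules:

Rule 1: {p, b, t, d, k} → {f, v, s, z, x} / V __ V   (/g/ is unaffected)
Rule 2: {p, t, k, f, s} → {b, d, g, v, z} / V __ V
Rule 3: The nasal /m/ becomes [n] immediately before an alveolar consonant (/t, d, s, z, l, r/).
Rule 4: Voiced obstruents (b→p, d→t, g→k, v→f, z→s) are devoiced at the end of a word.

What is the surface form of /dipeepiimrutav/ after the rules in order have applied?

diveeviinruzaf

Rule 1 (intervocalic spirantization): /p/ is a stop between vowels /i/ and /e/, so it spirantizes to the fricative [f]. /p/ is a stop between vowels /e/ and /i/, so it spirantizes to the fricative [f]. /t/ is a stop between vowels /u/ and /a/, so it spirantizes to the fricative [s]. /dipeepiimrutav/ → difeefiimrusav.
Rule 2 (intervocalic voicing): /f/ is a voiceless obstruent between vowels /i/ and /e/, so it voices to [v]. /f/ is a voiceless obstruent between vowels /e/ and /i/, so it voices to [v]. /s/ is a voiceless obstruent between vowels /u/ and /a/, so it voices to [z]. /difeefiimrusav/ → diveeviimruzav.
Rule 3 (nasal place assimilation): /m/ precedes the alveolar consonant /r/, so it assimilates in place to [n]. /diveeviimruzav/ → diveeviinruzav.
Rule 4 (final devoicing): /v/ is a voiced obstruent in word-final position, so it devoices to [f]. /diveeviinruzav/ → diveeviinruzaf.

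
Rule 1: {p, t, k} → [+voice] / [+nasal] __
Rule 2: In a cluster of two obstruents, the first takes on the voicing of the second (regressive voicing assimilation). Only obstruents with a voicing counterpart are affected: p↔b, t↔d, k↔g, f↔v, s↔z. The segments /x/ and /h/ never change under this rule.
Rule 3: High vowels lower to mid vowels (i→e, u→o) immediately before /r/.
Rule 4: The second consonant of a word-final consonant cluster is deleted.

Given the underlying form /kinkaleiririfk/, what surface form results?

Rule 1 (post-nasal voicing): /k/ is a voiceless stop immediately after the nasal /n/, so it voices to [g]. /kinkaleiririfk/ → kingaleiririfk.
Rule 2 (regressive voicing assimilation): no segment meets the environment; /kingaleiririfk/ is unchanged.
Rule 3 (pre-rhotic lowering): /i/ is a high vowel immediately before /r/, so it lowers to [e]. /i/ is a high vowel immediately before /r/, so it lowers to [e]. /kingaleiririfk/ → kingaleererifk.
Rule 4 (final cluster simplification): /k/ is the second consonant of a word-final cluster /fk/, so it deletes. /kingaleererifk/ → kingaleererif.

kingaleererif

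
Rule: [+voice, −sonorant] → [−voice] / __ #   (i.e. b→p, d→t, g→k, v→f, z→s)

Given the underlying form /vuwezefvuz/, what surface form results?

vuwezefvus

/z/ is a voiced obstruent in word-final position, so it devoices to [s].
The other instances of /v/, /z/ do not occur in the required environment and remain unchanged.
Surface form: [vuwezefvus].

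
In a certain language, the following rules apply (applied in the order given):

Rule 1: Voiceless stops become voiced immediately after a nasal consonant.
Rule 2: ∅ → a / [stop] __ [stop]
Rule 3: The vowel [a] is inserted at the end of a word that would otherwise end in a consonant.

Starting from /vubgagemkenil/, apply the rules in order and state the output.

Rule 1 (post-nasal voicing): /k/ is a voiceless stop immediately after the nasal /m/, so it voices to [g]. /vubgagemkenil/ → vubgagemgenil.
Rule 2 (stop-cluster a-epenthesis): /b/ and /g/ form a stop–stop cluster, so [a] is inserted between them. /vubgagemgenil/ → vubagagemgenil.
Rule 3 (final a-epenthesis): the form ends in the consonant /l/, so [a] is inserted word-finally. /vubagagemgenil/ → vubagagemgenila.

vubagagemgenila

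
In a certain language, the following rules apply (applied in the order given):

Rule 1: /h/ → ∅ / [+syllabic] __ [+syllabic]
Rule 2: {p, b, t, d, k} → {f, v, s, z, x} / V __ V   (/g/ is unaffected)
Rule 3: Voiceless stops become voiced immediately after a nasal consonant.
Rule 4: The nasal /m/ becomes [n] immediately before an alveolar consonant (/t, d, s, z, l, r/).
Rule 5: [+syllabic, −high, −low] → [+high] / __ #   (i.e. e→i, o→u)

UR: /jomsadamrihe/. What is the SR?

jonsazanrii

Rule 1 (intervocalic h-deletion): /h/ occurs between vowels /i/ and /e/, so it deletes. /jomsadamrihe/ → jomsadamrie.
Rule 2 (intervocalic spirantization): /d/ is a stop between vowels /a/ and /a/, so it spirantizes to the fricative [z]. /jomsadamrie/ → jomsazamrie.
Rule 3 (post-nasal voicing): no segment meets the environment; /jomsazamrie/ is unchanged.
Rule 4 (nasal place assimilation): /m/ precedes the alveolar consonant /s/, so it assimilates in place to [n]. /m/ precedes the alveolar consonant /r/, so it assimilates in place to [n]. /jomsazamrie/ → jonsazanrie.
Rule 5 (final vowel raising): /e/ is a mid vowel in word-final position, so it raises to [i]. /jonsazanrie/ → jonsazanrii.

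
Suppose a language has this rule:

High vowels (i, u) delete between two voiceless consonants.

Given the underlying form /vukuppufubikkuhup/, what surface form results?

vukppfubikkhp

/u/ is a high vowel flanked by voiceless consonants /k/ and /p/, so it deletes.
/u/ is a high vowel flanked by voiceless consonants /p/ and /f/, so it deletes.
/u/ is a high vowel flanked by voiceless consonants /k/ and /h/, so it deletes.
/u/ is a high vowel flanked by voiceless consonants /h/ and /p/, so it deletes.
Surface form: [vukppfubikkhp].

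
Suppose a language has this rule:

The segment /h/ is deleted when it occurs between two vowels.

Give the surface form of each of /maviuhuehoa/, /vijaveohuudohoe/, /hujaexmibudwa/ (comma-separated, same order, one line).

maviuueoa, vijaveouudooe, hujaexmibudwa

/maviuhuehoa/: /h/ occurs between vowels /u/ and /u/, so it deletes. /h/ occurs between vowels /e/ and /o/, so it deletes. → [maviuueoa].
/vijaveohuudohoe/: /h/ occurs between vowels /o/ and /u/, so it deletes. /h/ occurs between vowels /o/ and /o/, so it deletes. → [vijaveouudooe].
/hujaexmibudwa/: the rule's environment is not met; surfaces unchanged as [hujaexmibudwa].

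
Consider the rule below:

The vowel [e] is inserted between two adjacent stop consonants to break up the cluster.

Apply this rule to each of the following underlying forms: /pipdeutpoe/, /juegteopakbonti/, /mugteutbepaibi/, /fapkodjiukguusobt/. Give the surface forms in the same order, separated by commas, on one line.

pipedeutepoe, juegeteopakebonti, mugeteutebepaibi, fapekodjiukeguusobet

/pipdeutpoe/: /p/ and /d/ form a stop–stop cluster, so [e] is inserted between them. /t/ and /p/ form a stop–stop cluster, so [e] is inserted between them. → [pipedeutepoe].
/juegteopakbonti/: /g/ and /t/ form a stop–stop cluster, so [e] is inserted between them. /k/ and /b/ form a stop–stop cluster, so [e] is inserted between them. → [juegeteopakebonti].
/mugteutbepaibi/: /g/ and /t/ form a stop–stop cluster, so [e] is inserted between them. /t/ and /b/ form a stop–stop cluster, so [e] is inserted between them. → [mugeteutebepaibi].
/fapkodjiukguusobt/: /p/ and /k/ form a stop–stop cluster, so [e] is inserted between them. /k/ and /g/ form a stop–stop cluster, so [e] is inserted between them. /b/ and /t/ form a stop–stop cluster, so [e] is inserted between them. → [fapekodjiukeguusobet].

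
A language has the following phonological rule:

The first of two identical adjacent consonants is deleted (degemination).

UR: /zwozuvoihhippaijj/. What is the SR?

zwozuvoihipaij

/hh/ is a geminate; the first /h/ deletes.
/pp/ is a geminate; the first /p/ deletes.
/jj/ is a geminate; the first /j/ deletes.
The other instances of /z/, /w/, /v/, /h/, /p/, /j/ do not occur in the required environment and remain unchanged.
Surface form: [zwozuvoihipaij].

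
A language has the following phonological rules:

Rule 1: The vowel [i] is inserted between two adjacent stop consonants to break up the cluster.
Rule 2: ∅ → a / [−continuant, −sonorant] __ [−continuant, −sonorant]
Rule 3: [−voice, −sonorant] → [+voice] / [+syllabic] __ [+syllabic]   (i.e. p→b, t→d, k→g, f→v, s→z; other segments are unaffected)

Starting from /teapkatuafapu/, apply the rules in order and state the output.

teabigaduavabu

Rule 1 (stop-cluster i-epenthesis): /p/ and /k/ form a stop–stop cluster, so [i] is inserted between them. /teapkatuafapu/ → teapikatuafapu.
Rule 2 (stop-cluster a-epenthesis): no segment meets the environment; /teapikatuafapu/ is unchanged.
Rule 3 (intervocalic voicing): /p/ is a voiceless obstruent between vowels /a/ and /i/, so it voices to [b]. /k/ is a voiceless obstruent between vowels /i/ and /a/, so it voices to [g]. /t/ is a voiceless obstruent between vowels /a/ and /u/, so it voices to [d]. /f/ is a voiceless obstruent between vowels /a/ and /a/, so it voices to [v]. /p/ is a voiceless obstruent between vowels /a/ and /u/, so it voices to [b]. /teapikatuafapu/ → teabigaduavabu.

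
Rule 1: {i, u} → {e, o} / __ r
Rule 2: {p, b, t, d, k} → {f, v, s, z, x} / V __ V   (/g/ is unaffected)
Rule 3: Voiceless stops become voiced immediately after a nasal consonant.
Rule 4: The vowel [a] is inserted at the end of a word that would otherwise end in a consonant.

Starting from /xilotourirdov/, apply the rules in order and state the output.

Rule 1 (pre-rhotic lowering): /u/ is a high vowel immediately before /r/, so it lowers to [o]. /i/ is a high vowel immediately before /r/, so it lowers to [e]. /xilotourirdov/ → xilotoorerdov.
Rule 2 (intervocalic spirantization): /t/ is a stop between vowels /o/ and /o/, so it spirantizes to the fricative [s]. /xilotoorerdov/ → xilosoorerdov.
Rule 3 (post-nasal voicing): no segment meets the environment; /xilosoorerdov/ is unchanged.
Rule 4 (final a-epenthesis): the form ends in the consonant /v/, so [a] is inserted word-finally. /xilosoorerdov/ → xilosoorerdova.

xilosoorerdova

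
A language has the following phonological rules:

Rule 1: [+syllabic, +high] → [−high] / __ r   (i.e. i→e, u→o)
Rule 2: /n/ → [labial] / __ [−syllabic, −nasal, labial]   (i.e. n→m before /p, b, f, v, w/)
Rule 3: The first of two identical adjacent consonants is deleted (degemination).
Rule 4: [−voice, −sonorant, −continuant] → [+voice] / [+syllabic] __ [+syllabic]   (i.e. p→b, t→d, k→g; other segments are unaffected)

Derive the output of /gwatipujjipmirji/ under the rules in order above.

gwadibujipmerji

Rule 1 (pre-rhotic lowering): /i/ is a high vowel immediately before /r/, so it lowers to [e]. /gwatipujjipmirji/ → gwatipujjipmerji.
Rule 2 (nasal place assimilation): no segment meets the environment; /gwatipujjipmerji/ is unchanged.
Rule 3 (degemination): /jj/ is a geminate; the first /j/ deletes. /gwatipujjipmerji/ → gwatipujipmerji.
Rule 4 (intervocalic voicing): /t/ is a voiceless stop between vowels /a/ and /i/, so it voices to [d]. /p/ is a voiceless stop between vowels /i/ and /u/, so it voices to [b]. /gwatipujipmerji/ → gwadibujipmerji.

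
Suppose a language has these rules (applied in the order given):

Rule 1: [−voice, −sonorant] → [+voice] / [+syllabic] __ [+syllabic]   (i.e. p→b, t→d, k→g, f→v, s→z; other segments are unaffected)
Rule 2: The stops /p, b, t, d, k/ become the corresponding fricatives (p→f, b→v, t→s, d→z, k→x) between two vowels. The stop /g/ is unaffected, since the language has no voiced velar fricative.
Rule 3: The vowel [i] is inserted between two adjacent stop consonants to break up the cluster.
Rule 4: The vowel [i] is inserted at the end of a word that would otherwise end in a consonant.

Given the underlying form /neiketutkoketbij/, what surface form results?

Rule 1 (intervocalic voicing): /k/ is a voiceless obstruent between vowels /i/ and /e/, so it voices to [g]. /t/ is a voiceless obstruent between vowels /e/ and /u/, so it voices to [d]. /k/ is a voiceless obstruent between vowels /o/ and /e/, so it voices to [g]. /neiketutkoketbij/ → neigedutkogetbij.
Rule 2 (intervocalic spirantization): /d/ is a stop between vowels /e/ and /u/, so it spirantizes to the fricative [z]. /neigedutkogetbij/ → neigezutkogetbij.
Rule 3 (stop-cluster i-epenthesis): /t/ and /k/ form a stop–stop cluster, so [i] is inserted between them. /t/ and /b/ form a stop–stop cluster, so [i] is inserted between them. /neigezutkogetbij/ → neigezutikogetibij.
Rule 4 (final i-epenthesis): the form ends in the consonant /j/, so [i] is inserted word-finally. /neigezutikogetibij/ → neigezutikogetibiji.

neigezutikogetibiji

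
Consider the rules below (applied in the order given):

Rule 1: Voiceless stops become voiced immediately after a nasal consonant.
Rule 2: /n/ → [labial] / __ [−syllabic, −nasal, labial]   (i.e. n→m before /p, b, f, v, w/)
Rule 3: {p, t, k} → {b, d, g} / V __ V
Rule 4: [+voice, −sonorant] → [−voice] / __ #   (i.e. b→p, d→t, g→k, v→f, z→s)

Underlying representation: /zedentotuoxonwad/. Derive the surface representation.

Rule 1 (post-nasal voicing): /t/ is a voiceless stop immediately after the nasal /n/, so it voices to [d]. /zedentotuoxonwad/ → zedendotuoxonwad.
Rule 2 (nasal place assimilation): /n/ precedes the labial consonant /w/, so it assimilates in place to [m]. /zedendotuoxonwad/ → zedendotuoxomwad.
Rule 3 (intervocalic voicing): /t/ is a voiceless stop between vowels /o/ and /u/, so it voices to [d]. /zedendotuoxomwad/ → zedendoduoxomwad.
Rule 4 (final devoicing): /d/ is a voiced obstruent in word-final position, so it devoices to [t]. /zedendoduoxomwad/ → zedendoduoxomwat.

zedendoduoxomwat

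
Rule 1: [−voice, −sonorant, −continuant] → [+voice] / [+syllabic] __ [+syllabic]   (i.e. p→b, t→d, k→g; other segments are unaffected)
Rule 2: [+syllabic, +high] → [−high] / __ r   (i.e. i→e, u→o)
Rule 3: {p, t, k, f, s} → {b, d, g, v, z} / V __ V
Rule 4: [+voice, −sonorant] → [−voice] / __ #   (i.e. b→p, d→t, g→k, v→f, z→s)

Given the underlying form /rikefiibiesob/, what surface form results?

rigeviibiezop

Rule 1 (intervocalic voicing): /k/ is a voiceless stop between vowels /i/ and /e/, so it voices to [g]. /rikefiibiesob/ → rigefiibiesob.
Rule 2 (pre-rhotic lowering): no segment meets the environment; /rigefiibiesob/ is unchanged.
Rule 3 (intervocalic voicing): /f/ is a voiceless obstruent between vowels /e/ and /i/, so it voices to [v]. /s/ is a voiceless obstruent between vowels /e/ and /o/, so it voices to [z]. /rigefiibiesob/ → rigeviibiezob.
Rule 4 (final devoicing): /b/ is a voiced obstruent in word-final position, so it devoices to [p]. /rigeviibiezob/ → rigeviibiezop.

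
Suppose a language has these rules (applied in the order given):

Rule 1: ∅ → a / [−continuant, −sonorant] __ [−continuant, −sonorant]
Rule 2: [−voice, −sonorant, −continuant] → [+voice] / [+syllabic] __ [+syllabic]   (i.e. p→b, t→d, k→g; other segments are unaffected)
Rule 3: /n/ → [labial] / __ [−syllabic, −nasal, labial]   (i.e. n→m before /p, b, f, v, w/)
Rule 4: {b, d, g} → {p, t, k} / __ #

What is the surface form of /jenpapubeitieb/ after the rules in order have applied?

jempabubeidiep

Rule 1 (stop-cluster a-epenthesis): no segment meets the environment; /jenpapubeitieb/ is unchanged.
Rule 2 (intervocalic voicing): /p/ is a voiceless stop between vowels /a/ and /u/, so it voices to [b]. /t/ is a voiceless stop between vowels /i/ and /i/, so it voices to [d]. /jenpapubeitieb/ → jenpabubeidieb.
Rule 3 (nasal place assimilation): /n/ precedes the labial consonant /p/, so it assimilates in place to [m]. /jenpabubeidieb/ → jempabubeidieb.
Rule 4 (final devoicing): /b/ is a voiced stop in word-final position, so it devoices to [p]. /jempabubeidieb/ → jempabubeidiep.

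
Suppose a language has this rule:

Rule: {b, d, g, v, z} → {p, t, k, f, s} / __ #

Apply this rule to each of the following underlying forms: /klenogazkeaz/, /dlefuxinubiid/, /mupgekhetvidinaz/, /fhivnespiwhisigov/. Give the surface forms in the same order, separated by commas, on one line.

klenogazkeas, dlefuxinubiit, mupgekhetvidinas, fhivnespiwhisigof

/klenogazkeaz/: /z/ is a voiced obstruent in word-final position, so it devoices to [s]. → [klenogazkeas].
/dlefuxinubiid/: /d/ is a voiced obstruent in word-final position, so it devoices to [t]. → [dlefuxinubiit].
/mupgekhetvidinaz/: /z/ is a voiced obstruent in word-final position, so it devoices to [s]. → [mupgekhetvidinas].
/fhivnespiwhisigov/: /v/ is a voiced obstruent in word-final position, so it devoices to [f]. → [fhivnespiwhisigof].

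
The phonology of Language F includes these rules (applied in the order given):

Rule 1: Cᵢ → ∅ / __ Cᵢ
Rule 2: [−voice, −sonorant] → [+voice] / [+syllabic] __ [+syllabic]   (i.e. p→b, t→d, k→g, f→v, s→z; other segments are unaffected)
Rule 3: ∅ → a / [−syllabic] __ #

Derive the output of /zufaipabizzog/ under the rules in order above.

Rule 1 (degemination): /zz/ is a geminate; the first /z/ deletes. /zufaipabizzog/ → zufaipabizog.
Rule 2 (intervocalic voicing): /f/ is a voiceless obstruent between vowels /u/ and /a/, so it voices to [v]. /p/ is a voiceless obstruent between vowels /i/ and /a/, so it voices to [b]. /zufaipabizog/ → zuvaibabizog.
Rule 3 (final a-epenthesis): the form ends in the consonant /g/, so [a] is inserted word-finally. /zuvaibabizog/ → zuvaibabizoga.

zuvaibabizoga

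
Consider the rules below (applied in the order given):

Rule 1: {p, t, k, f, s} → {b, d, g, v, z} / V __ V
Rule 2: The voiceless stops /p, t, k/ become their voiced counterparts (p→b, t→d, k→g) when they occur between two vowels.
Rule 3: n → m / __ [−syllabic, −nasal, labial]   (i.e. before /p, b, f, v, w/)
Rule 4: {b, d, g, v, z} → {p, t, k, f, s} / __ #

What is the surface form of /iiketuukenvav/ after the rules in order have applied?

iigeduugemvaf

Rule 1 (intervocalic voicing): /k/ is a voiceless obstruent between vowels /i/ and /e/, so it voices to [g]. /t/ is a voiceless obstruent between vowels /e/ and /u/, so it voices to [d]. /k/ is a voiceless obstruent between vowels /u/ and /e/, so it voices to [g]. /iiketuukenvav/ → iigeduugenvav.
Rule 2 (intervocalic voicing): no segment meets the environment; /iigeduugenvav/ is unchanged.
Rule 3 (nasal place assimilation): /n/ precedes the labial consonant /v/, so it assimilates in place to [m]. /iigeduugenvav/ → iigeduugemvav.
Rule 4 (final devoicing): /v/ is a voiced obstruent in word-final position, so it devoices to [f]. /iigeduugemvav/ → iigeduugemvaf.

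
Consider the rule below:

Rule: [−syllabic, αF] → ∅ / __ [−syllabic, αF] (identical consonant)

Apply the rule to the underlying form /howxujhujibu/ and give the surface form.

No segment of /howxujhujibu/ meets the structural description of the rule, so the form surfaces unchanged.

howxujhujibu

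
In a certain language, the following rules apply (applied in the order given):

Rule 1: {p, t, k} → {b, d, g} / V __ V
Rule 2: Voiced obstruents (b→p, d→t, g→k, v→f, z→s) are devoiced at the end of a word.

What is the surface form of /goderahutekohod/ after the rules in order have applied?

goderahudegohot

Rule 1 (intervocalic voicing): /t/ is a voiceless stop between vowels /u/ and /e/, so it voices to [d]. /k/ is a voiceless stop between vowels /e/ and /o/, so it voices to [g]. /goderahutekohod/ → goderahudegohod.
Rule 2 (final devoicing): /d/ is a voiced obstruent in word-final position, so it devoices to [t]. /goderahudegohod/ → goderahudegohot.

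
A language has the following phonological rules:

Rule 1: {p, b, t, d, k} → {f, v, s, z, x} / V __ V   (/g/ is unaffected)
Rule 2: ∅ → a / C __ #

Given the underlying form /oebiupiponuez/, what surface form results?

Rule 1 (intervocalic spirantization): /b/ is a stop between vowels /e/ and /i/, so it spirantizes to the fricative [v]. /p/ is a stop between vowels /u/ and /i/, so it spirantizes to the fricative [f]. /p/ is a stop between vowels /i/ and /o/, so it spirantizes to the fricative [f]. /oebiupiponuez/ → oeviufifonuez.
Rule 2 (final a-epenthesis): the form ends in the consonant /z/, so [a] is inserted word-finally. /oeviufifonuez/ → oeviufifonueza.

oeviufifonueza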